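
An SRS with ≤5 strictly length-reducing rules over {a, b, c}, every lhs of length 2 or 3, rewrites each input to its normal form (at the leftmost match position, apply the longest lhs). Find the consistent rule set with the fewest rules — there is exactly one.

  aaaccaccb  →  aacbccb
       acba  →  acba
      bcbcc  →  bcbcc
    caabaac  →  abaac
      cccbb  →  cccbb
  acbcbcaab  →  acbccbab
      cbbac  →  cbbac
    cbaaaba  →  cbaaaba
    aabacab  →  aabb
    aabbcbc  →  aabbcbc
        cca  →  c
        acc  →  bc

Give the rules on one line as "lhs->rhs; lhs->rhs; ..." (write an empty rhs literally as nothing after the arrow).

aca->; acc->bc; bca->cb; ca->

  | aaaccaccb => aabcaccb => aacbccb
  | acba
  | bcbcc
  | caabaac => abaac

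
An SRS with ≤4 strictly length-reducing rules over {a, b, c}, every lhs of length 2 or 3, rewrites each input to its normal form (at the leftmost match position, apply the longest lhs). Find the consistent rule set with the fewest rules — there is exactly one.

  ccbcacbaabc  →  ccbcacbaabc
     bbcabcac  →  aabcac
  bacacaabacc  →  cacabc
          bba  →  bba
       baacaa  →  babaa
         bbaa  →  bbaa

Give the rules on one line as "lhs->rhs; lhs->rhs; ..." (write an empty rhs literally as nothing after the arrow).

aac->ab; bac->c; bbc->a

  | ccbcacbaabc
  | bbcabcac => aabcac
  | bacacaabacc => cacaabacc => cacaacc => cacabc
  | bba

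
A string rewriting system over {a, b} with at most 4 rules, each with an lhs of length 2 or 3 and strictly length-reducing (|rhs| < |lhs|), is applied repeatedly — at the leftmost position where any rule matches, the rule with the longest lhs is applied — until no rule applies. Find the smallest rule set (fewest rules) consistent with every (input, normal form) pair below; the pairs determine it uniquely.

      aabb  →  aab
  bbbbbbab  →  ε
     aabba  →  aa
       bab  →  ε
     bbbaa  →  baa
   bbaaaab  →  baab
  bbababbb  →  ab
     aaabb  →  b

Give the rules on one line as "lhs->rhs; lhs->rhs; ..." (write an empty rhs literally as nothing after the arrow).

  | aabb => aab
  | bbbbbbab => bbbbbab => bbbbab => bbbab => bbab => bab => ε
  | aabba => aaba => aa
  | bab => ε

aaa->ba; aba->a; bab->; bb->b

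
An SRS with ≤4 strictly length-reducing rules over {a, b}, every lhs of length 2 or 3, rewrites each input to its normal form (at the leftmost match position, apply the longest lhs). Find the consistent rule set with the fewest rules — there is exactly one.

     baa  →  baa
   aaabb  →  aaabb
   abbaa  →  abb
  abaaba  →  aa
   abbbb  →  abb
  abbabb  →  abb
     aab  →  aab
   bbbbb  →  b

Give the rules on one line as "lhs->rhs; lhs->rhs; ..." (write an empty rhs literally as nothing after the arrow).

aba->a; bba->bb; bbb->b

  | baa
  | aaabb
  | abbaa => abba => abb
  | abaaba => aaba => aa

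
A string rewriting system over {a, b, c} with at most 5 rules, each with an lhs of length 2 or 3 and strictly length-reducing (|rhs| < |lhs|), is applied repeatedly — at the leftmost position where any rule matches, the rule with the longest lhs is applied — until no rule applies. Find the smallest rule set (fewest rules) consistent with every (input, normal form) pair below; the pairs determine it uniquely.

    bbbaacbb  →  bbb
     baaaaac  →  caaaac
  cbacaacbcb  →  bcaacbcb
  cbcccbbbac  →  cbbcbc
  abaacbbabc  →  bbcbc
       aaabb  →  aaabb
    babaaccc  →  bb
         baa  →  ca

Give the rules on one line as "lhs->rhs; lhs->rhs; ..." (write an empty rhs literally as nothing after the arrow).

aca->bb; ba->c; bba->; cc->b

  | bbbaacbb => bacbb => ccbb => bbb
  | baaaaac => caaaac
  | cbacaacbcb => cccaacbcb => bcaacbcb
  | cbcccbbbac => cbbcbbbac => cbbcbc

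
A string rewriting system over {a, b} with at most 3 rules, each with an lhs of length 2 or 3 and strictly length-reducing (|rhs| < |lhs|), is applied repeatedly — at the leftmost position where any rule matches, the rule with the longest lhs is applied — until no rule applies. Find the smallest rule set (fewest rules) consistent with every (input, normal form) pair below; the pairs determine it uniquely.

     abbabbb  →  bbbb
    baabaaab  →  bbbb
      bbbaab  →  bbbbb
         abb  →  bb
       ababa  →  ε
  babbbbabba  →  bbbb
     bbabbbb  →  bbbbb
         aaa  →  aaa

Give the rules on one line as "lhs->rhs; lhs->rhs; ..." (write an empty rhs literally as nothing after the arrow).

ab->b; ba->; baa->bb

  | abbabbb => bbabbb => bbbb
  | baabaaab => bbbaaab => bbbbab => bbbb
  | bbbaab => bbbbb
  | abb => bb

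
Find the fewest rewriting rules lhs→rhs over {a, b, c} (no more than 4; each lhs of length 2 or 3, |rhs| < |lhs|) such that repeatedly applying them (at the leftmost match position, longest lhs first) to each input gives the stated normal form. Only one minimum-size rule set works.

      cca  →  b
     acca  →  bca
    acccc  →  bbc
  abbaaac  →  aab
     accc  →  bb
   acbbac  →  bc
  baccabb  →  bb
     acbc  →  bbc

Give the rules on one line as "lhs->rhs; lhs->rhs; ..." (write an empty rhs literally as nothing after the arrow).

  | cca => ba => b
  | acca => bca
  | acccc => bccc => bbc
  | abbaaac => aaac => aab

ac->b; ba->b; bba->; cc->b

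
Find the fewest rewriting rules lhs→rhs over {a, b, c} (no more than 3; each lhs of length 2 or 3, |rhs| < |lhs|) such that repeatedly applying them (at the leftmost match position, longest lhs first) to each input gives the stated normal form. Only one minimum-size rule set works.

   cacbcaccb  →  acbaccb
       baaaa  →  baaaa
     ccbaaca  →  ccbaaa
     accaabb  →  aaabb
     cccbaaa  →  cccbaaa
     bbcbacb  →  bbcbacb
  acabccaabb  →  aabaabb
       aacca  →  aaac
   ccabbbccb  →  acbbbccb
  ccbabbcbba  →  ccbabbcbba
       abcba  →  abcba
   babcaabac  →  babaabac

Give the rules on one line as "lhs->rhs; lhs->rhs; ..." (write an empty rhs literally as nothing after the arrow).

  | cacbcaccb => acbcaccb => acbaccb
  | baaaa
  | ccbaaca => ccbaaa
  | accaabb => aacabb => aaabb

ca->a; cca->ac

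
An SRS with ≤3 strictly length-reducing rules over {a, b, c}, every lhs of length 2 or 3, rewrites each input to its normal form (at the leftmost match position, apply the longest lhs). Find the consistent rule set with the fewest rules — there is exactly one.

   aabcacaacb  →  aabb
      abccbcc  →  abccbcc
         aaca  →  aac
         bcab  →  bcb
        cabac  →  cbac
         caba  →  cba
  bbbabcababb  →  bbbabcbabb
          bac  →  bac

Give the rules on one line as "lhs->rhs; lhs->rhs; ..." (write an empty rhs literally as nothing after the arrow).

  | aabcacaacb => aabccaacb => aabccacb => aabcccb => aabb
  | abccbcc
  | aaca => aac
  | bcab => bcb

ca->c; ccc->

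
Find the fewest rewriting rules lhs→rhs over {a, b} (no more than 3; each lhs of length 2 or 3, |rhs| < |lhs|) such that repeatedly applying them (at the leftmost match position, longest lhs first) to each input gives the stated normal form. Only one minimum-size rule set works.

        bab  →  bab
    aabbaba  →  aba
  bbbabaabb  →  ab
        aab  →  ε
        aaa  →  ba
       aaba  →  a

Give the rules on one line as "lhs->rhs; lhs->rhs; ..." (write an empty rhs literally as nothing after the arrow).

  | bab
  | aabbaba => bbbaba => aba
  | bbbabaabb => abaabb => abbbb => ab
  | aab => bb => ε

aa->b; bb->; bbb->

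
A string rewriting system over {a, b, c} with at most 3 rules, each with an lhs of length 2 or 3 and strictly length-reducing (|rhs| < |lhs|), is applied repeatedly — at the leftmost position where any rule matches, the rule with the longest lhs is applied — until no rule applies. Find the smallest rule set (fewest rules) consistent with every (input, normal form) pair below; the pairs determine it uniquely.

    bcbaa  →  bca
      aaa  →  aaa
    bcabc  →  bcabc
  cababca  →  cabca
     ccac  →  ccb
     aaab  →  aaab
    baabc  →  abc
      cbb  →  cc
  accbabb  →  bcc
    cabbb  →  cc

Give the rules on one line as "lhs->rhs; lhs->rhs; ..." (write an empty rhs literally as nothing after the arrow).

ac->b; ba->; bb->c

  | bcbaa => bca
  | aaa
  | bcabc
  | cababca => cabca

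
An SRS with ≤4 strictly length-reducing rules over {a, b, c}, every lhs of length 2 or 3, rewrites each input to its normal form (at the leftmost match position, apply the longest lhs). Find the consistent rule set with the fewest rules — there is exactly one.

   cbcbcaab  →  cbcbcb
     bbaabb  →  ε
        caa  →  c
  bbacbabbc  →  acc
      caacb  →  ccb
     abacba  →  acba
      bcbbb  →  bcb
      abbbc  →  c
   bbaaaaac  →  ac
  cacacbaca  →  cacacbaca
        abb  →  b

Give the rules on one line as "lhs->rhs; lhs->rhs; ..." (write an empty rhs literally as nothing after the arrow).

aa->; ab->; bb->

  | cbcbcaab => cbcbcb
  | bbaabb => aabb => bb => ε
  | caa => c
  | bbacbabbc => acbabbc => acbbc => acc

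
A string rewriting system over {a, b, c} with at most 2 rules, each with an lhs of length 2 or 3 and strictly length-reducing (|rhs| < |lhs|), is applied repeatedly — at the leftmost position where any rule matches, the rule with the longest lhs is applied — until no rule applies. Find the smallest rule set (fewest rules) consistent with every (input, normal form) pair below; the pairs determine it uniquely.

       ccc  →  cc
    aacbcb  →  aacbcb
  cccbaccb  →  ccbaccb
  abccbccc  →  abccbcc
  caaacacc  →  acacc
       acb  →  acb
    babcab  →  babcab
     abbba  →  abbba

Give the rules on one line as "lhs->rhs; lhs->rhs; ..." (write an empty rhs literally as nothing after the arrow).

caa->; ccc->cc

  | ccc => cc
  | aacbcb
  | cccbaccb => ccbaccb
  | abccbccc => abccbcc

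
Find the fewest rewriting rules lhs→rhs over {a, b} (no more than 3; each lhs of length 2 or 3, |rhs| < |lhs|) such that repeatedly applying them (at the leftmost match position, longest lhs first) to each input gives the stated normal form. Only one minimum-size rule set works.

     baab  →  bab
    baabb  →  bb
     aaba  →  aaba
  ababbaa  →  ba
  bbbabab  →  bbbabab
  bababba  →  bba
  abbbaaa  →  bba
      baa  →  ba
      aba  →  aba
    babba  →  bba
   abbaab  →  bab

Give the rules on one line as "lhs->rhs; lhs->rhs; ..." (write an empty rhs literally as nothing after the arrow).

abb->b; baa->ba

  | baab => bab
  | baabb => babb => bb
  | aaba
  | ababbaa => abbaa => baa => ba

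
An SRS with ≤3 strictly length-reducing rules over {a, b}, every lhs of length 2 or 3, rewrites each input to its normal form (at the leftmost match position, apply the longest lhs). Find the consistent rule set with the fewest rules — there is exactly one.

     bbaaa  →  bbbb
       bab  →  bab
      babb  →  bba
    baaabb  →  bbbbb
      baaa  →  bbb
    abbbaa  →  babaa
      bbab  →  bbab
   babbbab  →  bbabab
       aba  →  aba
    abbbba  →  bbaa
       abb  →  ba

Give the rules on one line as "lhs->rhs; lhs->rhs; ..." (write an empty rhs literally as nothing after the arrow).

  | bbaaa => bbbb
  | bab
  | babb => bba
  | baaabb => bbbbb

aaa->bb; abb->ba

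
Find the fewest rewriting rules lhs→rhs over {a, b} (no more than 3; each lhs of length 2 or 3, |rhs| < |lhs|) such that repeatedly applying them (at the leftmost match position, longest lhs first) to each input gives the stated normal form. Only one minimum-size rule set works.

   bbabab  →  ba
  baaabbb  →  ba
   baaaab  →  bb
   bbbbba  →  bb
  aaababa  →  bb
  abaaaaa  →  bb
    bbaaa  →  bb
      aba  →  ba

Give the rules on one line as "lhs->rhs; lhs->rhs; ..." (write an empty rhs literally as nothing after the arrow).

aa->b; ab->b; bbb->ba

  | bbabab => bbbab => baab => bbb => ba
  | baaabbb => bbabbb => bbbbb => babb => bbb => ba
  | baaaab => bbaab => bbbb => bab => bb
  | bbbbba => babba => bbba => baa => bb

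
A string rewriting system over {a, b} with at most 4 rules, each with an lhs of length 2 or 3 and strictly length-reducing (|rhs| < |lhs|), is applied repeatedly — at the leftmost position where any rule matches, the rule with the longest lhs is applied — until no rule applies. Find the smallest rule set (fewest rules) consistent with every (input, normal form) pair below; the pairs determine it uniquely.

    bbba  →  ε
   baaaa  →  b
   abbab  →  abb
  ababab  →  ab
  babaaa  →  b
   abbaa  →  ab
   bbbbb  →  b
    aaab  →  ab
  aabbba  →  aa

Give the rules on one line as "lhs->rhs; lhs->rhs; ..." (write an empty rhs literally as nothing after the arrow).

  | bbba => ba => ε
  | baaaa => bbaa => bbb => b
  | abbab => abb
  | ababab => abab => ab

aaa->a; ba->; baa->bb; bbb->b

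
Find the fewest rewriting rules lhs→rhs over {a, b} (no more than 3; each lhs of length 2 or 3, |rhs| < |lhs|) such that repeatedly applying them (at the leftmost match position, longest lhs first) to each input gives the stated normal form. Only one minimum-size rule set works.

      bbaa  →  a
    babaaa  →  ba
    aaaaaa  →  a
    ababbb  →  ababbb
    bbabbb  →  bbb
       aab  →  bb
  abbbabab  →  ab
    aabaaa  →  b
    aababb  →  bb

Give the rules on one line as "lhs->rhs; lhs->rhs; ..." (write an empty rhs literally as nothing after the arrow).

aa->b; bba->

  | bbaa => a
  | babaaa => babba => ba
  | aaaaaa => baaaa => bbaa => a
  | ababbb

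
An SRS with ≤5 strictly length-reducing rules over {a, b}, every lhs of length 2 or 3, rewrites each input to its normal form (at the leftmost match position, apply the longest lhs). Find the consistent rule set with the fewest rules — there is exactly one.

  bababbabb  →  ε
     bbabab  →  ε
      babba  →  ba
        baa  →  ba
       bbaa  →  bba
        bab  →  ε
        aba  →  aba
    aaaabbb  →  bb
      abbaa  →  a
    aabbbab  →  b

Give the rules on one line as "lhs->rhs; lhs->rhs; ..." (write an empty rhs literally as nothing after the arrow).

aa->a; aab->; abb->; bab->

  | bababbabb => abbabb => abb => ε
  | bbabab => bab => ε
  | babba => ba
  | baa => ba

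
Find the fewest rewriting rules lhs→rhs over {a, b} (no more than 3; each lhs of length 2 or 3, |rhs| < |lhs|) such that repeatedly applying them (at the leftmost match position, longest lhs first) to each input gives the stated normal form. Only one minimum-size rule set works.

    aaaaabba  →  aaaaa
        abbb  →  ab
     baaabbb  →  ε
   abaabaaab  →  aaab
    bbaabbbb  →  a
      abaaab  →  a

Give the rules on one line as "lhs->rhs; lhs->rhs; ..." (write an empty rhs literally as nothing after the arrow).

  | aaaaabba => aaaaa
  | abbb => ab
  | baaabbb => baabbb => babbb => bbbb => bb => ε
  | abaabaaab => ababaaab => abbaaab => aaab

ba->b; bb->; bba->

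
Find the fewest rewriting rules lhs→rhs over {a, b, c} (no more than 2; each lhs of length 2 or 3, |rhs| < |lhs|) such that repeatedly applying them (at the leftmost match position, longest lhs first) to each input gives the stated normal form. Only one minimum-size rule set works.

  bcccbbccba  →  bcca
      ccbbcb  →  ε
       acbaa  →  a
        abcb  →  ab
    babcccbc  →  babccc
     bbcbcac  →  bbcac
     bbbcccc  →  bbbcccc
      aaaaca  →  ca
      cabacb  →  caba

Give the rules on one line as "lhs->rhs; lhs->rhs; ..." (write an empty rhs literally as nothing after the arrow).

  | bcccbbccba => bccbccba => bcccba => bcca
  | ccbbcb => cbcb => cb => ε
  | acbaa => aaa => a
  | abcb => ab

aa->; cb->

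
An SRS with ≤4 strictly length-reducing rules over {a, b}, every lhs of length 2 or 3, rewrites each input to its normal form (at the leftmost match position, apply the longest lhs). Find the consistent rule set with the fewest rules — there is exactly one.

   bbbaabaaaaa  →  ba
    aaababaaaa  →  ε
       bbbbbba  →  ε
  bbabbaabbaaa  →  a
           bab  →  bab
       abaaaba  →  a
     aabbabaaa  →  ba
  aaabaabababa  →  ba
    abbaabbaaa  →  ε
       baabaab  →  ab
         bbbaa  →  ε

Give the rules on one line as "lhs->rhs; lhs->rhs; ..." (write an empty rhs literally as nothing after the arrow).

aa->; aba->a; bb->a

  | bbbaabaaaaa => abaabaaaaa => aabaaaaa => baaaaa => baaa => ba
  | aaababaaaa => ababaaaa => abaaaa => aaaa => aa => ε
  | bbbbbba => abbbba => aabba => bba => aa => ε
  | bbabbaabbaaa => aabbaabbaaa => bbaabbaaa => aaabbaaa => abbaaa => aaaaa => aaa => a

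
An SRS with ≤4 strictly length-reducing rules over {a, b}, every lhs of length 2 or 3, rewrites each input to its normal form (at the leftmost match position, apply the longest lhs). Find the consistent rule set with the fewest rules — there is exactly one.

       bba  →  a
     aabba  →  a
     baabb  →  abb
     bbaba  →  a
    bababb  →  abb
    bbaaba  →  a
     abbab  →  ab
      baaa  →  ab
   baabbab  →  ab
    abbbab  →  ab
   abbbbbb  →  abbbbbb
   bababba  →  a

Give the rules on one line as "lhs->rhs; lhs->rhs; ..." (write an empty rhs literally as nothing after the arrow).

  | bba => ba => a
  | aabba => abba => aba => aa => a
  | baabb => aabb => abb
  | bbaba => baba => aba => aa => a

aa->a; aaa->ab; ba->a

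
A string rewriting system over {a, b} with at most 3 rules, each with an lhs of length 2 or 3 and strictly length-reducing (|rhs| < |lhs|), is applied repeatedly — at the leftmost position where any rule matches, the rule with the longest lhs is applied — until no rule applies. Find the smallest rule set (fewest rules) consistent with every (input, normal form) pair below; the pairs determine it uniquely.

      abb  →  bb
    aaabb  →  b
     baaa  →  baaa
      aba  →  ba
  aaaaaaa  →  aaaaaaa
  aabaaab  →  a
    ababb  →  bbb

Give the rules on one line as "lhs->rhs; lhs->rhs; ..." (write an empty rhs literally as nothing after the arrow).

  | abb => bb
  | aaabb => ab => b
  | baaa
  | aba => ba

aab->; ab->b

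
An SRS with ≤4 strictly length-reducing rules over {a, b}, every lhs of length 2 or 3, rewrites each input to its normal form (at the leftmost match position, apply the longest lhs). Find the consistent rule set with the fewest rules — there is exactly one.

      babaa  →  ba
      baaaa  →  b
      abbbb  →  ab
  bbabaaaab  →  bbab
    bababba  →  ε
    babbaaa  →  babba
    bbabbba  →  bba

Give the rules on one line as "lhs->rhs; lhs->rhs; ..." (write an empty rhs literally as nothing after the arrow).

  | babaa => ba
  | baaaa => baa => b
  | abbbb => aab => ab
  | bbabaaaab => bbaaab => bbab

aa->; aab->ab; aba->; bbb->a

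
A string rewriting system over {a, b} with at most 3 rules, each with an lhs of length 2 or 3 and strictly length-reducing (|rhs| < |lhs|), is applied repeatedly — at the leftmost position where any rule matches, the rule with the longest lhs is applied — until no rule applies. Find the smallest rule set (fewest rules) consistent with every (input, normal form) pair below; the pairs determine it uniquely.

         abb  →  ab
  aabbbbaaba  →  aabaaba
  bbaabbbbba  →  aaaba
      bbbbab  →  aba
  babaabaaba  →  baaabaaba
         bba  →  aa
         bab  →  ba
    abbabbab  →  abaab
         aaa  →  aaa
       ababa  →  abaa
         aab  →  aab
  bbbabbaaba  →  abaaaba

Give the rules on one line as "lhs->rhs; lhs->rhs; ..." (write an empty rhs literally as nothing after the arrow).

abb->ab; bab->ba; bb->a

  | abb => ab
  | aabbbbaaba => aabbbaaba => aabbaaba => aabaaba
  | bbaabbbbba => aaabbbbba => aaabbbba => aaabbba => aaabba => aaaba
  | bbbbab => abbab => abab => aba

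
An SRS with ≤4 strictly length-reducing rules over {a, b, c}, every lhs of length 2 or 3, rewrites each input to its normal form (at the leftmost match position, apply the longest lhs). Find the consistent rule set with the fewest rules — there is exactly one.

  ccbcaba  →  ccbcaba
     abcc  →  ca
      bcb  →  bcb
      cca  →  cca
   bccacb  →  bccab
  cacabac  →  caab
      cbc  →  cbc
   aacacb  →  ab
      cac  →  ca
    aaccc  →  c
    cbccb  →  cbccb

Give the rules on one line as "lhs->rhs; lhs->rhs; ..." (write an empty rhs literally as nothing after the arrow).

abc->ca; ac->; cac->ca

  | ccbcaba
  | abcc => cac => ca
  | bcb
  | cca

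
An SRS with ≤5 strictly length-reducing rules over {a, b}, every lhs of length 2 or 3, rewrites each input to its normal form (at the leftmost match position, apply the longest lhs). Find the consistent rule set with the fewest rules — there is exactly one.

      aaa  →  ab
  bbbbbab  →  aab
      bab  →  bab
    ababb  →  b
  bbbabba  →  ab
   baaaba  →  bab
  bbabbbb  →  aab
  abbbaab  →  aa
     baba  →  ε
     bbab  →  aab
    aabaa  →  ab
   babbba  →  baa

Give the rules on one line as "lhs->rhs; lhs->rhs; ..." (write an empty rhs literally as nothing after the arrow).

aaa->ab; aba->bb; bb->a; bbb->

  | aaa => ab
  | bbbbbab => bbab => aab
  | bab
  | ababb => bbbb => b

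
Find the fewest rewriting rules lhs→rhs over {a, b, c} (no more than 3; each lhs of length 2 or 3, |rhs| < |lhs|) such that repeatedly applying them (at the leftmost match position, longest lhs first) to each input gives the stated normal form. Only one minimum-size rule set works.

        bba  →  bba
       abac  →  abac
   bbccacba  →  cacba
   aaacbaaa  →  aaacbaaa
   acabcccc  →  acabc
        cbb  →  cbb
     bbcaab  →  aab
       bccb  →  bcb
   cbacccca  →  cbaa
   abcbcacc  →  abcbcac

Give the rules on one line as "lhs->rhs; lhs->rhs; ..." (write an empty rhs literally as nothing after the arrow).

  | bba
  | abac
  | bbccacba => cacba
  | aaacbaaa

bbc->; cc->c; cca->a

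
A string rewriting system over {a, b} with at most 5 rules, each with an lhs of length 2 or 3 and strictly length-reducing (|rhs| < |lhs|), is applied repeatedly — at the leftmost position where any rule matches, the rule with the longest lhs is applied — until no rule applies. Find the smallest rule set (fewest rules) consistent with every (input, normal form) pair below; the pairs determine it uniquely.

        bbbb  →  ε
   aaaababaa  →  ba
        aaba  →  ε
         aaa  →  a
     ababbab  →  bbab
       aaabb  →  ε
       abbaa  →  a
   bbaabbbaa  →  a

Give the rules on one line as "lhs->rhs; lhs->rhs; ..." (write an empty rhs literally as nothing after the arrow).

aa->a; aba->; abb->; bbb->ab

  | bbbb => abb => ε
  | aaaababaa => aaababaa => aababaa => ababaa => baa => ba
  | aaba => aba => ε
  | aaa => aa => a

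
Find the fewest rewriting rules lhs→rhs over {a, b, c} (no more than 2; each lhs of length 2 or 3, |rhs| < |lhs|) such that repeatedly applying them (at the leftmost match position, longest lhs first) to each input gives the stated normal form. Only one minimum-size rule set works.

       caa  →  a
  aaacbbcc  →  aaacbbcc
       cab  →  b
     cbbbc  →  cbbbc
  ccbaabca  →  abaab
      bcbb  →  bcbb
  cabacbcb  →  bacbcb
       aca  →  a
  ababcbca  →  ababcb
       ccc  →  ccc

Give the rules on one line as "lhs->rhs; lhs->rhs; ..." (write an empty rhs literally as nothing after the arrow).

ca->; ccb->ab

  | caa => a
  | aaacbbcc
  | cab => b
  | cbbbc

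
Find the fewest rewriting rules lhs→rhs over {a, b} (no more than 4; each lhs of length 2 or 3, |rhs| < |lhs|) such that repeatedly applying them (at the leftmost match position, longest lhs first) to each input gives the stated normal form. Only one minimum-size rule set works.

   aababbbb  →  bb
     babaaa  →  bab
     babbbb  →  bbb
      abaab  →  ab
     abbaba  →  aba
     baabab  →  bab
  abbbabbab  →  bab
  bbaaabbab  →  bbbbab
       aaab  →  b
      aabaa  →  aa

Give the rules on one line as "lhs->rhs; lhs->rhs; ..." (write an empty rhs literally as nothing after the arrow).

  | aababbbb => abbbb => bb
  | babaaa => bab
  | babbbb => bbb
  | abaab => ab

aaa->; aab->; abb->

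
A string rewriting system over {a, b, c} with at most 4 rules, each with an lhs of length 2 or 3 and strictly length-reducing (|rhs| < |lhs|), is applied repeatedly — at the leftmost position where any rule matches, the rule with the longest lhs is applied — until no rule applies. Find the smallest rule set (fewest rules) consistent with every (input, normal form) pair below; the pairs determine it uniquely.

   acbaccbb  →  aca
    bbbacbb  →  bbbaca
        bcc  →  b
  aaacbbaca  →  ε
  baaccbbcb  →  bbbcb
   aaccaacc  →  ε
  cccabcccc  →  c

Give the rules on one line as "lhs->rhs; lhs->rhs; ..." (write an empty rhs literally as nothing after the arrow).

aa->; ab->; cbb->ca; cc->

  | acbaccbb => acbabb => acbb => aca
  | bbbacbb => bbbaca
  | bcc => b
  | aaacbbaca => acbbaca => acaaca => acca => aa => ε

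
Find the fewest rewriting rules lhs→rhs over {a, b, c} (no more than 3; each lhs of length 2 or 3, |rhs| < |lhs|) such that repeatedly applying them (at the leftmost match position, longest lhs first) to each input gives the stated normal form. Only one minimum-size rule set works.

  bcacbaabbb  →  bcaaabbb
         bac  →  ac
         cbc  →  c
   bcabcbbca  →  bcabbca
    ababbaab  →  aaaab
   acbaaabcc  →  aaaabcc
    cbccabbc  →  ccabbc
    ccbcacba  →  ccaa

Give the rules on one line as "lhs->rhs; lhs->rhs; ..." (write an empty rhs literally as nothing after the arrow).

  | bcacbaabbb => bcaaabbb
  | bac => ac
  | cbc => c
  | bcabcbbca => bcabbca

ba->a; cb->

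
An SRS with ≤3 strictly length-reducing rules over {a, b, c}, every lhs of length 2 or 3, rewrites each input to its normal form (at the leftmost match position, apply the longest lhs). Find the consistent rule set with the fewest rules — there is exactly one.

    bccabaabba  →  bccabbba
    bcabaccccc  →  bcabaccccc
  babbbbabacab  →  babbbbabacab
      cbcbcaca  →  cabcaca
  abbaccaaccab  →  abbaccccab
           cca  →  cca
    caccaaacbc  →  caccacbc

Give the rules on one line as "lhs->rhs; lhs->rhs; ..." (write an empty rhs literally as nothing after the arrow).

  | bccabaabba => bccabbba
  | bcabaccccc
  | babbbbabacab
  | cbcbcaca => cabcaca

aa->; bcb->ab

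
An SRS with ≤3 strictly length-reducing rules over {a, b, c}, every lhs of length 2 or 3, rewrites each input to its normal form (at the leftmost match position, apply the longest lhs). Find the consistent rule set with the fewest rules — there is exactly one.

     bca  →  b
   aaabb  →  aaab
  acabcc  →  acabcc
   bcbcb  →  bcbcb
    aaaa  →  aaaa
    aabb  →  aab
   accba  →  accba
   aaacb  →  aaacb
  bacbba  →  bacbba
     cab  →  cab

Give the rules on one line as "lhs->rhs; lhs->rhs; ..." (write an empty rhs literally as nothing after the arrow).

  | bca => b
  | aaabb => aaab
  | acabcc
  | bcbcb

abb->ab; bca->b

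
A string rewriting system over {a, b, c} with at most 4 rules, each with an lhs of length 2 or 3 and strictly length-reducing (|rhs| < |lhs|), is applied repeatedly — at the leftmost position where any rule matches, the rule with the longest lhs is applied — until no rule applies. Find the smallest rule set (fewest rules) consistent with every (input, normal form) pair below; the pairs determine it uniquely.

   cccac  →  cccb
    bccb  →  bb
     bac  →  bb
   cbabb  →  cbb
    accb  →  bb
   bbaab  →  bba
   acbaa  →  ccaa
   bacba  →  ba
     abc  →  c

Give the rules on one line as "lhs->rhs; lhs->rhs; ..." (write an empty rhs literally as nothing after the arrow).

  | cccac => cccb
  | bccb => bcb => bb
  | bac => bb
  | cbabb => cbb

ab->; ac->b; acb->cc; bc->b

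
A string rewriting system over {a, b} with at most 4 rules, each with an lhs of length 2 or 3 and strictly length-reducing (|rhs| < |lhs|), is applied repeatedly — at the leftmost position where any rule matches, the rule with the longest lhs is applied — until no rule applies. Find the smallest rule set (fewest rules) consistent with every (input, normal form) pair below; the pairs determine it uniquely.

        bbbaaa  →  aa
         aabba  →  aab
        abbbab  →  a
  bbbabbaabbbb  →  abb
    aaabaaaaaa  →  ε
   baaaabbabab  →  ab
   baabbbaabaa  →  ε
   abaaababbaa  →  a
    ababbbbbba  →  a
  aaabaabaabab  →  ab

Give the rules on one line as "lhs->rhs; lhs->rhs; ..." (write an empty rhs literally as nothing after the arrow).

  | bbbaaa => baaa => aa
  | aabba => aab
  | abbbab => abab => a
  | bbbabbaabbbb => babbaabbbb => baabbbb => abbbb => abb

aaa->ba; ba->; bab->; bbb->b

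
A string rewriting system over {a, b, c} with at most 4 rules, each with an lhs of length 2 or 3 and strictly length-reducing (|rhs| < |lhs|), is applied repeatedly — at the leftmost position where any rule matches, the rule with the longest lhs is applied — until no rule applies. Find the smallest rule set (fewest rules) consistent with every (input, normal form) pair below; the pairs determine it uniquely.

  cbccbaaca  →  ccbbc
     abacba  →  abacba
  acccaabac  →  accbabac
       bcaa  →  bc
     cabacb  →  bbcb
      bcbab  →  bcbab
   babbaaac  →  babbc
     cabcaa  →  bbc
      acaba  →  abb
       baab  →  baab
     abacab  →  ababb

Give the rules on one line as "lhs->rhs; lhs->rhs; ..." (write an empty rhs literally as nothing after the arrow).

  | cbccbaaca => ccbbaaca => ccbbaca => ccbbca => ccbbc
  | abacba
  | acccaabac => accbabac
  | bcaa => bca => bc

bba->bb; bca->bc; bcc->cb; ca->b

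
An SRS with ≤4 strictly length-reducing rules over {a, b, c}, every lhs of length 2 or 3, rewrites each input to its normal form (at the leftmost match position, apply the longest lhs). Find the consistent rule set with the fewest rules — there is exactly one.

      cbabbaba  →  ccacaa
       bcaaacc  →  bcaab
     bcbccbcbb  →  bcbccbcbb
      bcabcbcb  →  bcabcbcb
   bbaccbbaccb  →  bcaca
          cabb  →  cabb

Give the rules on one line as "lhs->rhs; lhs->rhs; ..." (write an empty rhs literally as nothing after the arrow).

acc->b; bab->ca; bac->ba

  | cbabbaba => ccababa => ccacaa
  | bcaaacc => bcaab
  | bcbccbcbb
  | bcabcbcb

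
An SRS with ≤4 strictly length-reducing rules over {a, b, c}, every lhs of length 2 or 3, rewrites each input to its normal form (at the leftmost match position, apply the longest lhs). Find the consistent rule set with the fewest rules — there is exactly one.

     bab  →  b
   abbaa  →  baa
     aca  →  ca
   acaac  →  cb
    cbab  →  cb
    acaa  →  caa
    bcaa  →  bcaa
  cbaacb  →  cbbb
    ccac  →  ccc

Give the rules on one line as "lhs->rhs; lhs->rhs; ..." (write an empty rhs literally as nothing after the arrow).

aac->b; ab->; ac->c

  | bab => b
  | abbaa => baa
  | aca => ca
  | acaac => caac => cb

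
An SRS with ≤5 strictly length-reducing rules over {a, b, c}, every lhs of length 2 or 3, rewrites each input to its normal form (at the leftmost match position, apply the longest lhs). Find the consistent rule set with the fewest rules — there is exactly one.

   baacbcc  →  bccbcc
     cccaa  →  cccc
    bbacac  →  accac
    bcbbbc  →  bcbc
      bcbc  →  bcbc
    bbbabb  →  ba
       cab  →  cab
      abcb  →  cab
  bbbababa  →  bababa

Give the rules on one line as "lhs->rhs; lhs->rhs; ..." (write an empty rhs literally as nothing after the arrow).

  | baacbcc => bccbcc
  | cccaa => cccc
  | bbacac => accac
  | bcbbbc => bcbc

aa->c; abc->ca; bb->; bba->ac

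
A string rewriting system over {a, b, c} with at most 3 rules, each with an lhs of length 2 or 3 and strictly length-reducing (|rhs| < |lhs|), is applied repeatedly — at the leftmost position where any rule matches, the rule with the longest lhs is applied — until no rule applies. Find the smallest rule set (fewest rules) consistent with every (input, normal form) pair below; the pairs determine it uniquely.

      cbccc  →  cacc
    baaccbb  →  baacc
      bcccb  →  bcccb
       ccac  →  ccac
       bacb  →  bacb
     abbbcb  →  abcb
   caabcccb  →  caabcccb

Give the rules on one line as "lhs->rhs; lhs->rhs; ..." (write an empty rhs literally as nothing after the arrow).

bb->; cbc->ca

  | cbccc => cacc
  | baaccbb => baacc
  | bcccb
  | ccac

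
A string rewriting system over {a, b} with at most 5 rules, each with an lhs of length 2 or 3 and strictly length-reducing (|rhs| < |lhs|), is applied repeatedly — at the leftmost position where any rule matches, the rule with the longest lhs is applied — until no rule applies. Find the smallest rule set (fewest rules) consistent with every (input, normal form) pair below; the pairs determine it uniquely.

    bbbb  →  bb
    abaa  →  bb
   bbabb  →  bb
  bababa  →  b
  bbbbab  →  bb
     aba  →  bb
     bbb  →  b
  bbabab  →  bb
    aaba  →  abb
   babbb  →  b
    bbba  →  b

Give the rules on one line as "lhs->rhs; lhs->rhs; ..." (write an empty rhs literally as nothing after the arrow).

  | bbbb => bb
  | abaa => bba => bb
  | bbabb => bbab => bba => bb
  | bababa => baaba => baba => baa => ba => b

aba->bb; ba->b; bab->ba; bbb->b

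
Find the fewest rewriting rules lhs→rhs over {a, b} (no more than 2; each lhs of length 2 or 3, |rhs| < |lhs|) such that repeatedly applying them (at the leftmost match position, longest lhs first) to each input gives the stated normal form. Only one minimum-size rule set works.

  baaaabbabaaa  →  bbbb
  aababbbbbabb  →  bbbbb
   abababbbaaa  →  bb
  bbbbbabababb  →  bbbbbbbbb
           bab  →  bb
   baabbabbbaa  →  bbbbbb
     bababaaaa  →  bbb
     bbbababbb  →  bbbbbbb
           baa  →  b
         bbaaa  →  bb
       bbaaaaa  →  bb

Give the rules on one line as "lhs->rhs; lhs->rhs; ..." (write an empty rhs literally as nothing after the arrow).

  | baaaabbabaaa => baaabbabaaa => baabbabaaa => babbabaaa => bbbabaaa => bbbbaaa => bbbbaa => bbbba => bbbb
  | aababbbbbabb => aabbbbbabb => abbbbabb => bbbabb => bbbbb
  | abababbbaaa => ababbbaaa => abbbaaa => bbaaa => bbaa => bba => bb
  | bbbbbabababb => bbbbbbababb => bbbbbbbabb => bbbbbbbbb

ab->; ba->b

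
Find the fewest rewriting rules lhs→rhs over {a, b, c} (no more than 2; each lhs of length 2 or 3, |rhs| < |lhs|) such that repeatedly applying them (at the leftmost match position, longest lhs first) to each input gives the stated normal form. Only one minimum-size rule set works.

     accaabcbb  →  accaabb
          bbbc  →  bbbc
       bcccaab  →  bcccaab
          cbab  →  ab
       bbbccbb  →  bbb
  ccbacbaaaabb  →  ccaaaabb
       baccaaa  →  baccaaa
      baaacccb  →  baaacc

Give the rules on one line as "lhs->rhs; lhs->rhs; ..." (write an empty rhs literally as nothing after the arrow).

  | accaabcbb => accaabb
  | bbbc
  | bcccaab
  | cbab => ab

acb->c; cb->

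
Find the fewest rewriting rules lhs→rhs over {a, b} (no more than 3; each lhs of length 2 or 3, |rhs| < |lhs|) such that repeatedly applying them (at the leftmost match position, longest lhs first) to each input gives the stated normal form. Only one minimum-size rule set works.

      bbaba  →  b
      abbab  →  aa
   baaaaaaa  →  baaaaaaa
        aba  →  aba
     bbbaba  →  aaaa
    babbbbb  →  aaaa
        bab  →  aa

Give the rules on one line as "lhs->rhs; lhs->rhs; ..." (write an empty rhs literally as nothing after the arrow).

bab->aa; bb->a; bba->b

  | bbaba => bba => b
  | abbab => abb => aa
  | baaaaaaa
  | aba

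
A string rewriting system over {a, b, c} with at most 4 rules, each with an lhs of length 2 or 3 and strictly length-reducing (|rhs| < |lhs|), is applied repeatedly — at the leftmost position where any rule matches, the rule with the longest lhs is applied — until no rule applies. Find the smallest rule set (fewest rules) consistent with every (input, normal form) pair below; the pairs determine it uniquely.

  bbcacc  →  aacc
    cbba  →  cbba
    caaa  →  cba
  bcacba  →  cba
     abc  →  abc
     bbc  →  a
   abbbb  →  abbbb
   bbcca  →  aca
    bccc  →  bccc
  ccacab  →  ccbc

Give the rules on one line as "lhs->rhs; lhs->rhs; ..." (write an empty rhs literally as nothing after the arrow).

bbc->a; bca->; caa->cb; cab->ac

  | bbcacc => aacc
  | cbba
  | caaa => cba
  | bcacba => cba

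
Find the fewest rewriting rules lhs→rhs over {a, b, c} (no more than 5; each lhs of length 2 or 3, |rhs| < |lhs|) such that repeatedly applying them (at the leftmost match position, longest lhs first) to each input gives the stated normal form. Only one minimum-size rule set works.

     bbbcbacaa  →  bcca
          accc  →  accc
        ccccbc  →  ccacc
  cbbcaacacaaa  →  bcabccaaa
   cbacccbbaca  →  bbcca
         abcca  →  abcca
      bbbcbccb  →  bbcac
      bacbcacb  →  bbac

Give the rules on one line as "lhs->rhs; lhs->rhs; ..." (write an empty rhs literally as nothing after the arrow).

  | bbbcbacaa => bbcacaa => bbcbca => bcca
  | accc
  | ccccbc => ccacc
  | cbbcaacacaaa => bcaacacaaa => bcabccaaa

aca->bc; bcb->c; cb->; ccb->ac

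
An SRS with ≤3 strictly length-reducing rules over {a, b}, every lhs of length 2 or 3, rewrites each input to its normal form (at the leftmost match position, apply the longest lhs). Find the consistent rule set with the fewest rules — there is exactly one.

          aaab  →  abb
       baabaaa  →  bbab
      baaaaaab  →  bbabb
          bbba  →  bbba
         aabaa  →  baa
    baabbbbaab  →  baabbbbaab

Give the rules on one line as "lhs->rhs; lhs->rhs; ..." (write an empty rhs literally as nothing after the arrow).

  | aaab => abb
  | baabaaa => babaaa => bbaaa => bbab
  | baaaaaab => babaaab => bbaaab => bbabb
  | bbba

aaa->ab; aba->ba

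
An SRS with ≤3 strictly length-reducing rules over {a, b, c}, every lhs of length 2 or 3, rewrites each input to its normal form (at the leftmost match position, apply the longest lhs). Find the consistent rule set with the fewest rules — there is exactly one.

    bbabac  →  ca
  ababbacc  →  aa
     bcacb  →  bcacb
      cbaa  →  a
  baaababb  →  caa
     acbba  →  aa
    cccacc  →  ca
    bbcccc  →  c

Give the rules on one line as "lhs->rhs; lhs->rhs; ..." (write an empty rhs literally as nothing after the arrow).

  | bbabac => cabac => cacc => ca
  | ababbacc => acbbacc => accacc => aacc => aa
  | bcacb
  | cbaa => cca => a

ba->c; bb->c; cc->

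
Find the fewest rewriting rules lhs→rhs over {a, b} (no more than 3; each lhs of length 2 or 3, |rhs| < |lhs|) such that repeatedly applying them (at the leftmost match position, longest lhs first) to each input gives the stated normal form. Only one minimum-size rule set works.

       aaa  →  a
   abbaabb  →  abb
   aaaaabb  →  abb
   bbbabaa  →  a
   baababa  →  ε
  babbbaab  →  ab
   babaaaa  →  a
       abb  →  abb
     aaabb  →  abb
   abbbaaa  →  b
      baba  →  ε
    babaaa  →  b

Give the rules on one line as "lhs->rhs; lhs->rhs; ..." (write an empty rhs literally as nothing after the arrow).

  | aaa => ba => a
  | abbaabb => abaabb => abb
  | aaaaabb => baaabb => aaabb => babb => abb
  | bbbabaa => bbabaa => babaa => abaa => a

aa->b; aba->; ba->a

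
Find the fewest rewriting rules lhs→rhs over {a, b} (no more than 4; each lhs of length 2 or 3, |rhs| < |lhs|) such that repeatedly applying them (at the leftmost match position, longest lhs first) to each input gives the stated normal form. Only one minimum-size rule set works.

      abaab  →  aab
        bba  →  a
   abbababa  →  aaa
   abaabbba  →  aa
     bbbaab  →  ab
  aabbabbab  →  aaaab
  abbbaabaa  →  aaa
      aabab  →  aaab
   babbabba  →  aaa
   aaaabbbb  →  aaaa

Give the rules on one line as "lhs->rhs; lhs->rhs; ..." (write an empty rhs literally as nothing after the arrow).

  | abaab => aab
  | bba => a
  | abbababa => aababa => aaaba => aaa
  | abaabbba => aabbba => aaba => aa

ba->; bab->ab; bb->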